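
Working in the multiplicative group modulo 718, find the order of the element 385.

358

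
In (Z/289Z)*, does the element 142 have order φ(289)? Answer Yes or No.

φ(289) = φ(17^2) = 17·(17−1) = 272 = 2^4 · 17.
An element g generates (Z/289Z)^× iff g^(272/q) ≢ 1 (mod 289) for each prime q ∈ {2, 17}.
142^136 ≡ 288 (mod 289)  [q = 2: ≢ 1 ✓]
142^16 ≡ 273 (mod 289)  [q = 17: ≢ 1 ✓]
All checks pass, so 142 has order 272 and is a primitive root modulo 289.

Yes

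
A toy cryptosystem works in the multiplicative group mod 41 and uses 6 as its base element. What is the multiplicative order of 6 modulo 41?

The order of 6 must divide φ(41) = 41 − 1 = 40 = 2^3 · 5.
Divisors of 40: 1, 2, 4, 5, 8, 10, 20, 40.
Evaluate successive powers at the divisors of 40:
6^1 ≡ 6 (mod 41)
6^2 ≡ 36 (mod 41)
6^4 ≡ 25 (mod 41)
6^5 ≡ 27 (mod 41)
6^8 ≡ 10 (mod 41)
6^10 ≡ 32 (mod 41)
6^20 ≡ 40 (mod 41)
6^40 ≡ 1 (mod 41) ✓
The smallest such exponent is 40, so the order of 6 is 40.

40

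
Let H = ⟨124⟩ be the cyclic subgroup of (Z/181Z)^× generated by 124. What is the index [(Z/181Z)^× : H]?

1

The order of 124 must divide φ(181) = 181 − 1 = 180 = 2^2 · 3^2 · 5.
Divisors of 180: 1, 2, 3, 4, 5, 6, 9, 10, 12, 15, 18, 20, 30, 36, 45, 60, 90, 180.
Evaluate successive powers at the divisors of 180:
124^1 ≡ 124
124^2 ≡ 172
124^3 ≡ 151
124^4 ≡ 81
124^5 ≡ 89
124^6 ≡ 176
124^9 ≡ 150
124^10 ≡ 138
124^12 ≡ 25
124^15 ≡ 155
124^18 ≡ 56
124^20 ≡ 39
124^30 ≡ 133
124^36 ≡ 59
124^45 ≡ 162
124^60 ≡ 132
124^90 ≡ 180
124^180 ≡ 1
So ord_181(124) = 180, hence |⟨124⟩| = 180.
[(Z/181Z)^× : ⟨124⟩] = 180/180 = 1.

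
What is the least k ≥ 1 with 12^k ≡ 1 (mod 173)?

The order of 12 must divide φ(173) = 173 − 1 = 172 = 2^2 · 43.
Divisors of 172: 1, 2, 4, 43, 86, 172.
Test each divisor d:
12^1 ≡ 12 (mod 173)
12^2 ≡ 144 (mod 173)
12^4 ≡ 149 (mod 173)
12^43 ≡ 80 (mod 173)
12^86 ≡ 172 (mod 173)
12^172 ≡ 1 (mod 173) ✓
So ord_173(12) = 172.

172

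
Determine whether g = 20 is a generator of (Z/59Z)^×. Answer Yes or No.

No

φ(59) = 59 − 1 = 58 = 2 · 29.
Test 20^(58/q) mod 59 for each prime factor q of 58:
20^29 ≡ 1 (mod 59)  [q = 2: ≡ 1 ✗]
20^2 ≡ 46 (mod 59)  [q = 29: ≢ 1 ✓]
20^29 ≡ 1 shows ord(20) | 29, strictly less than φ(59); not a primitive root.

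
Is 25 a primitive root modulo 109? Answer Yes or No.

φ(109) = 109 − 1 = 108 = 2^2 · 3^3.
25 is a primitive root mod 109 iff 25^(φ(109)/q) ≢ 1 for every prime q | φ(109), i.e. q ∈ {2, 3}.
25^54 ≡ 1 (mod 109)  [q = 2: ≡ 1 ✗]
25^36 ≡ 45 (mod 109)  [q = 3: ≢ 1 ✓]
Since 25^54 ≡ 1, the order of 25 divides 54 < 108, so 25 is not a primitive root.

No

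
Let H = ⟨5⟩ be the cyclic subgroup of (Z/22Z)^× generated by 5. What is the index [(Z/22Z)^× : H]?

Since 5 ∈ (Z/22Z)^×, its order divides φ(22) = φ(2)·φ(11) = 1·10 = 10 = 2 · 5.
Divisors of 10: 1, 2, 5, 10.
Evaluate successive powers at the divisors of 10:
5^1 ≡ 5
5^2 ≡ 3
5^5 ≡ 1
The order of 5 is 5, so the subgroup it generates has 5 elements.
The index is φ(22) / ord(5) = 10 / 5 = 2.

2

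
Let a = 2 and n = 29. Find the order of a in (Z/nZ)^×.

28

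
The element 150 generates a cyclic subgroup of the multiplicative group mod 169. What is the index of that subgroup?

13

Since 150 ∈ (Z/169Z)^×, its order divides φ(169) = φ(13^2) = 13·(13−1) = 156 = 2^2 · 3 · 13.
Divisors of 156: 1, 2, 3, 4, 6, 12, 13, 26, 39, 52, 78, 156.
Compute 150^d (mod 169) for the divisors d until we hit 1:
150^1 ≡ 150
150^2 ≡ 23
150^3 ≡ 70
150^4 ≡ 22
150^6 ≡ 168
150^12 ≡ 1
Thus |⟨150⟩| = ord(150) = 12.
Index = |(Z/169Z)^×| / |⟨150⟩| = 156 / 12 = 13.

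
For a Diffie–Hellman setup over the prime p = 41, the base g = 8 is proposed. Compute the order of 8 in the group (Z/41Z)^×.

20

By Lagrange's theorem, ord_41(8) divides φ(41) = 41 − 1 = 40 = 2^3 · 5.
Divisors of 40: 1, 2, 4, 5, 8, 10, 20, 40.
Test each divisor d:
8^1 ≡ 8 (mod 41)
8^2 ≡ 23 (mod 41)
8^4 ≡ 37 (mod 41)
8^5 ≡ 9 (mod 41)
8^8 ≡ 16 (mod 41)
8^10 ≡ 40 (mod 41)
8^20 ≡ 1 (mod 41) ✓
Therefore the multiplicative order of 8 modulo 41 is 20.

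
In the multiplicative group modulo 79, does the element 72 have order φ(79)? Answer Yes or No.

No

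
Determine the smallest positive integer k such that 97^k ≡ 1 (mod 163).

81

The order of 97 must divide φ(163) = 163 − 1 = 162 = 2 · 3^4.
Divisors of 162: 1, 2, 3, 6, 9, 18, 27, 54, 81, 162.
Test each divisor d:
97^1 ≡ 97 (mod 163)
97^2 ≡ 118 (mod 163)
97^3 ≡ 36 (mod 163)
97^6 ≡ 155 (mod 163)
97^9 ≡ 38 (mod 163)
97^18 ≡ 140 (mod 163)
97^27 ≡ 104 (mod 163)
97^54 ≡ 58 (mod 163)
97^81 ≡ 1 (mod 163) ✓
So ord_163(97) = 81.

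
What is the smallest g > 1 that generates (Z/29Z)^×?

2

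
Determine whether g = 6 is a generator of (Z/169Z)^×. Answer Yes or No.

φ(169) = φ(13^2) = 13·(13−1) = 156 = 2^2 · 3 · 13.
6 is a primitive root mod 169 iff 6^(φ(169)/q) ≢ 1 for every prime q | φ(169), i.e. q ∈ {2, 3, 13}.
6^78 ≡ 168 (mod 169)  [q = 2: ≢ 1 ✓]
6^52 ≡ 22 (mod 169)  [q = 3: ≢ 1 ✓]
6^12 ≡ 144 (mod 169)  [q = 13: ≢ 1 ✓]
All checks pass, so 6 has order 156 and is a primitive root modulo 169.

Yes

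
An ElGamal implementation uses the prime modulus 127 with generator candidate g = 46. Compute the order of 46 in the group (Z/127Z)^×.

Since 46 ∈ (Z/127Z)^×, its order divides φ(127) = 127 − 1 = 126 = 2 · 3^2 · 7.
Divisors of 126: 1, 2, 3, 6, 7, 9, 14, 18, 21, 42, 63, 126.
Test each divisor d:
46^1 ≡ 46 (mod 127)
46^2 ≡ 84 (mod 127)
46^3 ≡ 54 (mod 127)
46^6 ≡ 122 (mod 127)
46^7 ≡ 24 (mod 127)
46^9 ≡ 111 (mod 127)
46^14 ≡ 68 (mod 127)
46^18 ≡ 2 (mod 127)
46^21 ≡ 108 (mod 127)
46^42 ≡ 107 (mod 127)
46^63 ≡ 126 (mod 127)
46^126 ≡ 1 (mod 127) ✓
So ord_127(46) = 126.

126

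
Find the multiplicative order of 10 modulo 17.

16

By Lagrange's theorem, ord_17(10) divides φ(17) = 17 − 1 = 16 = 2^4.
Divisors of 16: 1, 2, 4, 8, 16.
Test each divisor d:
10^1 ≡ 10 (mod 17)
10^2 ≡ 15 (mod 17)
10^4 ≡ 4 (mod 17)
10^8 ≡ 16 (mod 17)
10^16 ≡ 1 (mod 17) ✓
Therefore the multiplicative order of 10 modulo 17 is 16.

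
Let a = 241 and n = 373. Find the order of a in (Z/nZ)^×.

ord(241) | φ(373) = 373 − 1 = 372 = 2^2 · 3 · 31.
Divisors of 372: 1, 2, 3, 4, 6, 12, 31, 62, 93, 124, 186, 372.
Test each divisor d:
241^1 ≡ 241 (mod 373)
241^2 ≡ 266 (mod 373)
241^3 ≡ 323 (mod 373)
241^4 ≡ 259 (mod 373)
241^6 ≡ 262 (mod 373)
241^12 ≡ 12 (mod 373)
241^31 ≡ 200 (mod 373)
241^62 ≡ 89 (mod 373)
241^93 ≡ 269 (mod 373)
241^124 ≡ 88 (mod 373)
241^186 ≡ 372 (mod 373)
241^372 ≡ 1 (mod 373) ✓
Therefore the multiplicative order of 241 modulo 373 is 372.

372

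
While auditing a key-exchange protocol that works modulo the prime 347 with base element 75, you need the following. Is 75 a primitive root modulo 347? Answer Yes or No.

No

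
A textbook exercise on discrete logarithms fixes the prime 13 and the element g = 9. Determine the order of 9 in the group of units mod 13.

The order of 9 must divide φ(13) = 13 − 1 = 12 = 2^2 · 3.
Divisors of 12: 1, 2, 3, 4, 6, 12.
Test each divisor d:
9^1 ≡ 9
9^2 ≡ 3
9^3 ≡ 1
So ord_13(9) = 3.

3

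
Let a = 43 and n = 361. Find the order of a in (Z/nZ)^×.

By Lagrange's theorem, ord_361(43) divides φ(361) = φ(19^2) = 19·(19−1) = 342 = 2 · 3^2 · 19.
Divisors of 342: 1, 2, 3, 6, 9, 18, 19, 38, 57, 114, 171, 342.
Test each divisor d:
43^1 ≡ 43 (mod 361)
43^2 ≡ 44 (mod 361)
43^3 ≡ 87 (mod 361)
43^6 ≡ 349 (mod 361)
43^9 ≡ 39 (mod 361)
43^18 ≡ 77 (mod 361)
43^19 ≡ 62 (mod 361)
43^38 ≡ 234 (mod 361)
43^57 ≡ 68 (mod 361)
43^114 ≡ 292 (mod 361)
43^171 ≡ 1 (mod 361) ✓
Therefore the multiplicative order of 43 modulo 361 is 171.

171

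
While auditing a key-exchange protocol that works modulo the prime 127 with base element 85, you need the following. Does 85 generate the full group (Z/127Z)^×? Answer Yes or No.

φ(127) = 127 − 1 = 126 = 2 · 3^2 · 7.
It suffices to check that the order of 85 is not a proper divisor of 126: compute 85^(126/q) for q ∈ {2, 3, 7}.
85^63 ≡ 126 (mod 127)  [q = 2: ≢ 1 ✓]
85^42 ≡ 19 (mod 127)  [q = 3: ≢ 1 ✓]
85^18 ≡ 32 (mod 127)  [q = 7: ≢ 1 ✓]
Every test exponent gives a nontrivial residue, hence 85 generates the full group.

Yes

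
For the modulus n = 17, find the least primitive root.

3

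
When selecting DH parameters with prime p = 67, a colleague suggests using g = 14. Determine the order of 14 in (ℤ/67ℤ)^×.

11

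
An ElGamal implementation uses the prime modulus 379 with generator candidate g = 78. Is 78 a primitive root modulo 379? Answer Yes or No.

Yes

φ(379) = 379 − 1 = 378 = 2 · 3^3 · 7.
Test 78^(378/q) mod 379 for each prime factor q of 378:
78^189 ≡ 378 (mod 379)  [q = 2: ≢ 1 ✓]
78^126 ≡ 327 (mod 379)  [q = 3: ≢ 1 ✓]
78^54 ≡ 138 (mod 379)  [q = 7: ≢ 1 ✓]
All checks pass, so 78 has order 378 and is a primitive root modulo 379.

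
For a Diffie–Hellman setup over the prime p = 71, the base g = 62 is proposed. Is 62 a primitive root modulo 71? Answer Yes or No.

φ(71) = 71 − 1 = 70 = 2 · 5 · 7.
It suffices to check that the order of 62 is not a proper divisor of 70: compute 62^(70/q) for q ∈ {2, 5, 7}.
62^35 ≡ 70 (mod 71)  [q = 2: ≢ 1 ✓]
62^14 ≡ 5 (mod 71)  [q = 5: ≢ 1 ✓]
62^10 ≡ 32 (mod 71)  [q = 7: ≢ 1 ✓]
None equal 1, so ord_71(62) = 70: 62 is a primitive root.

Yes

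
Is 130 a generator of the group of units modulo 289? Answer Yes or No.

φ(289) = φ(17^2) = 17·(17−1) = 272 = 2^4 · 17.
Test 130^(272/q) mod 289 for each prime factor q of 272:
130^136 ≡ 288 (mod 289)  [q = 2: ≢ 1 ✓]
130^16 ≡ 222 (mod 289)  [q = 17: ≢ 1 ✓]
None equal 1, so ord_289(130) = 272: 130 is a primitive root.

Yes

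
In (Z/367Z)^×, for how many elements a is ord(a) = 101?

φ(367) = 367 − 1 = 366 = 2 · 3 · 61.
(Z/367Z)^× is cyclic (|G| = 366); a cyclic group of order m has exactly φ(d) elements of each order d | m, and none otherwise.
101 does not divide 366, so no element of (Z/367Z)^× has order 101.

0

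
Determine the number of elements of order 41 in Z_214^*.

φ(214) = φ(2)·φ(107) = 1·106 = 106 = 2 · 53.
Since (Z/214Z)^× is cyclic of order 106, the number of elements of order d is φ(d) when d | 106 and 0 otherwise.
Since 41 ∤ 106, the count is 0.

0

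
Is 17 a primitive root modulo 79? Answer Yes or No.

No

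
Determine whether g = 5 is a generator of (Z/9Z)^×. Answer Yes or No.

φ(9) = φ(3^2) = 3·(3−1) = 6 = 2 · 3.
It suffices to check that the order of 5 is not a proper divisor of 6: compute 5^(6/q) for q ∈ {2, 3}.
5^3 ≡ 8 (mod 9)  [q = 2: ≢ 1 ✓]
5^2 ≡ 7 (mod 9)  [q = 3: ≢ 1 ✓]
None equal 1, so ord_9(5) = 6: 5 is a primitive root.

Yes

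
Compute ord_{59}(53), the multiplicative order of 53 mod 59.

29

ord(53) | φ(59) = 59 − 1 = 58 = 2 · 29.
Divisors of 58: 1, 2, 29, 58.
Compute 53^d (mod 59) for the divisors d until we hit 1:
53^1 ≡ 53
53^2 ≡ 36
53^29 ≡ 1
So ord_59(53) = 29.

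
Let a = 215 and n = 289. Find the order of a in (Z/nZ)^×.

272

By Lagrange's theorem, ord_289(215) divides φ(289) = φ(17^2) = 17·(17−1) = 272 = 2^4 · 17.
Divisors of 272: 1, 2, 4, 8, 16, 17, 34, 68, 136, 272.
Test each divisor d:
215^1 ≡ 215 (mod 289)
215^2 ≡ 274 (mod 289)
215^4 ≡ 225 (mod 289)
215^8 ≡ 50 (mod 289)
215^16 ≡ 188 (mod 289)
215^17 ≡ 249 (mod 289)
215^34 ≡ 155 (mod 289)
215^68 ≡ 38 (mod 289)
215^136 ≡ 288 (mod 289)
215^272 ≡ 1 (mod 289) ✓
The smallest such exponent is 272, so the order of 215 is 272.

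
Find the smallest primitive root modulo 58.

3

φ(58) = φ(2)·φ(29) = 1·28 = 28 = 2^2 · 7.
Test candidates g = 2, 3, … against the prime factors q ∈ {2, 7} of φ(58): g is a generator iff g^(28/q) ≢ 1 for every such q.
g = 2: gcd(2, 58) = 2 > 1, not a unit — skip.
g = 3: 3^14 ≡ 57; 3^4 ≡ 23 — none is 1, so 3 is a primitive root.
So 3 is the smallest generator of (Z/58Z)^×.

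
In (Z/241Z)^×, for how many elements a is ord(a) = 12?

φ(241) = 241 − 1 = 240 = 2^4 · 3 · 5.
In a cyclic group of order 240, there are φ(d) elements of order d for each divisor d of 240, and zero for non-divisors.
12 = 2^2 · 3 divides 240, and φ(12) = 4.

4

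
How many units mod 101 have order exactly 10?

4

φ(101) = 101 − 1 = 100 = 2^2 · 5^2.
Since (Z/101Z)^× is cyclic of order 100, the number of elements of order d is φ(d) when d | 100 and 0 otherwise.
10 = 2 · 5 divides 100, and φ(10) = 4.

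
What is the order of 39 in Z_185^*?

36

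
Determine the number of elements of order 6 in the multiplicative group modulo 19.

2

φ(19) = 19 − 1 = 18 = 2 · 3^2.
Since (Z/19Z)^× is cyclic of order 18, the number of elements of order d is φ(d) when d | 18 and 0 otherwise.
6 = 2 · 3 divides 18, and φ(6) = 2.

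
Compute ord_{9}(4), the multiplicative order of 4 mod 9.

Since 4 ∈ (Z/9Z)^×, its order divides φ(9) = φ(3^2) = 3·(3−1) = 6 = 2 · 3.
Divisors of 6: 1, 2, 3, 6.
Compute 4^d (mod 9) for the divisors d until we hit 1:
4^1 ≡ 4 (mod 9)
4^2 ≡ 7 (mod 9)
4^3 ≡ 1 (mod 9) ✓
Hence ord(4) = 3.

3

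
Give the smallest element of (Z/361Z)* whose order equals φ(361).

φ(361) = φ(19^2) = 19·(19−1) = 342 = 2 · 3^2 · 19.
Test candidates g = 2, 3, … against the prime factors q ∈ {2, 3, 19} of φ(361): g is a generator iff g^(342/q) ≢ 1 for every such q.
g = 2: 2^171 ≡ 360; 2^114 ≡ 292; 2^18 ≡ 58 — none is 1, so 2 is a primitive root.
Hence the least primitive root of 361 is 2.

2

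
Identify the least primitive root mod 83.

2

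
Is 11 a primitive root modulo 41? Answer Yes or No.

Yes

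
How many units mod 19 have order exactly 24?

0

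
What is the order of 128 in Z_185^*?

36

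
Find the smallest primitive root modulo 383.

5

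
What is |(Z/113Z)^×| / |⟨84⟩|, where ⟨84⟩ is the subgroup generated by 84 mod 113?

1

The order of 84 must divide φ(113) = 113 − 1 = 112 = 2^4 · 7.
Divisors of 112: 1, 2, 4, 7, 8, 14, 16, 28, 56, 112.
Evaluate successive powers at the divisors of 112:
84^1 ≡ 84 (mod 113)
84^2 ≡ 50 (mod 113)
84^4 ≡ 14 (mod 113)
84^7 ≡ 40 (mod 113)
84^8 ≡ 83 (mod 113)
84^14 ≡ 18 (mod 113)
84^16 ≡ 109 (mod 113)
84^28 ≡ 98 (mod 113)
84^56 ≡ 112 (mod 113)
84^112 ≡ 1 (mod 113) ✓
So ord_113(84) = 112, hence |⟨84⟩| = 112.
Index = |(Z/113Z)^×| / |⟨84⟩| = 112 / 112 = 1.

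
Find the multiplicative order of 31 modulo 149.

The order of 31 must divide φ(149) = 149 − 1 = 148 = 2^2 · 37.
Divisors of 148: 1, 2, 4, 37, 74, 148.
Evaluate successive powers at the divisors of 148:
31^1 ≡ 31 (mod 149)
31^2 ≡ 67 (mod 149)
31^4 ≡ 19 (mod 149)
31^37 ≡ 1 (mod 149) ✓
Hence ord(31) = 37.

37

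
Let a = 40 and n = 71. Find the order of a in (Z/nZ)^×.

By Lagrange's theorem, ord_71(40) divides φ(71) = 71 − 1 = 70 = 2 · 5 · 7.
Divisors of 70: 1, 2, 5, 7, 10, 14, 35, 70.
Check 40^d mod 71 for each divisor in increasing order:
40^1 ≡ 40 (mod 71)
40^2 ≡ 38 (mod 71)
40^5 ≡ 37 (mod 71)
40^7 ≡ 57 (mod 71)
40^10 ≡ 20 (mod 71)
40^14 ≡ 54 (mod 71)
40^35 ≡ 1 (mod 71) ✓
The smallest such exponent is 35, so the order of 40 is 35.

35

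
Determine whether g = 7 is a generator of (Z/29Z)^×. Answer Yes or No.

No

φ(29) = 29 − 1 = 28 = 2^2 · 7.
7 is a primitive root mod 29 iff 7^(φ(29)/q) ≢ 1 for every prime q | φ(29), i.e. q ∈ {2, 7}.
7^14 ≡ 1 (mod 29)  [q = 2: ≡ 1 ✗]
7^4 ≡ 23 (mod 29)  [q = 7: ≢ 1 ✓]
Since 7^14 ≡ 1, the order of 7 divides 14 < 28, so 7 is not a primitive root.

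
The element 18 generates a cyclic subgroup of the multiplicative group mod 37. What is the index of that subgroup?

Since 18 ∈ (Z/37Z)^×, its order divides φ(37) = 37 − 1 = 36 = 2^2 · 3^2.
Divisors of 36: 1, 2, 3, 4, 6, 9, 12, 18, 36.
Evaluate successive powers at the divisors of 36:
18^1 ≡ 18
18^2 ≡ 28
18^3 ≡ 23
18^4 ≡ 7
18^6 ≡ 11
18^9 ≡ 31
18^12 ≡ 10
18^18 ≡ 36
18^36 ≡ 1
Thus |⟨18⟩| = ord(18) = 36.
Index = |(Z/37Z)^×| / |⟨18⟩| = 36 / 36 = 1.

1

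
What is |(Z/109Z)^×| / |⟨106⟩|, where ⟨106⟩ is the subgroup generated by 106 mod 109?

2

Since 106 ∈ (Z/109Z)^×, its order divides φ(109) = 109 − 1 = 108 = 2^2 · 3^3.
Divisors of 108: 1, 2, 3, 4, 6, 9, 12, 18, 27, 36, 54, 108.
Check 106^d mod 109 for each divisor in increasing order:
106^1 ≡ 106 (mod 109)
106^2 ≡ 9 (mod 109)
106^3 ≡ 82 (mod 109)
106^4 ≡ 81 (mod 109)
106^6 ≡ 75 (mod 109)
106^9 ≡ 46 (mod 109)
106^12 ≡ 66 (mod 109)
106^18 ≡ 45 (mod 109)
106^27 ≡ 108 (mod 109)
106^36 ≡ 63 (mod 109)
106^54 ≡ 1 (mod 109) ✓
So ord_109(106) = 54, hence |⟨106⟩| = 54.
The index is φ(109) / ord(106) = 108 / 54 = 2.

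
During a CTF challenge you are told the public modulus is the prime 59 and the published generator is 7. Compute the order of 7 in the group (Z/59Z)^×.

Since 7 ∈ (Z/59Z)^×, its order divides φ(59) = 59 − 1 = 58 = 2 · 29.
Divisors of 58: 1, 2, 29, 58.
Evaluate successive powers at the divisors of 58:
7^1 ≡ 7
7^2 ≡ 49
7^29 ≡ 1
Therefore the multiplicative order of 7 modulo 59 is 29.

29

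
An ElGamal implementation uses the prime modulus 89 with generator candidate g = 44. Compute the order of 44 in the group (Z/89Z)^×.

The order of 44 must divide φ(89) = 89 − 1 = 88 = 2^3 · 11.
Divisors of 88: 1, 2, 4, 8, 11, 22, 44, 88.
Compute 44^d (mod 89) for the divisors d until we hit 1:
44^1 ≡ 44 (mod 89)
44^2 ≡ 67 (mod 89)
44^4 ≡ 39 (mod 89)
44^8 ≡ 8 (mod 89)
44^11 ≡ 88 (mod 89)
44^22 ≡ 1 (mod 89) ✓
Therefore the multiplicative order of 44 modulo 89 is 22.

22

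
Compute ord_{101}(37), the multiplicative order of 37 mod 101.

ord(37) | φ(101) = 101 − 1 = 100 = 2^2 · 5^2.
Divisors of 100: 1, 2, 4, 5, 10, 20, 25, 50, 100.
Evaluate successive powers at the divisors of 100:
37^1 ≡ 37
37^2 ≡ 56
37^4 ≡ 5
37^5 ≡ 84
37^10 ≡ 87
37^20 ≡ 95
37^25 ≡ 1
The smallest such exponent is 25, so the order of 37 is 25.

25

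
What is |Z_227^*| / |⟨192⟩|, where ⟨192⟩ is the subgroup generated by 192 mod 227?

2

ord(192) | φ(227) = 227 − 1 = 226 = 2 · 113.
Divisors of 226: 1, 2, 113, 226.
Compute 192^d (mod 227) for the divisors d until we hit 1:
192^1 ≡ 192 (mod 227)
192^2 ≡ 90 (mod 227)
192^113 ≡ 1 (mod 227) ✓
So ord_227(192) = 113, hence |⟨192⟩| = 113.
Index = |(Z/227Z)^×| / |⟨192⟩| = 226 / 113 = 2.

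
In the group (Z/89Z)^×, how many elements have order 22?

φ(89) = 89 − 1 = 88 = 2^3 · 11.
In a cyclic group of order 88, there are φ(d) elements of order d for each divisor d of 88, and zero for non-divisors.
22 = 2 · 11 divides 88, and φ(22) = 10.

10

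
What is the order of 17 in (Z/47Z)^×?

23

ord(17) | φ(47) = 47 − 1 = 46 = 2 · 23.
Divisors of 46: 1, 2, 23, 46.
Evaluate successive powers at the divisors of 46:
17^1 ≡ 17 (mod 47)
17^2 ≡ 7 (mod 47)
17^23 ≡ 1 (mod 47) ✓
So ord_47(17) = 23.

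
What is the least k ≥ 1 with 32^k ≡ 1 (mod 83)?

82

ord(32) | φ(83) = 83 − 1 = 82 = 2 · 41.
Divisors of 82: 1, 2, 41, 82.
Check 32^d mod 83 for each divisor in increasing order:
32^1 ≡ 32
32^2 ≡ 28
32^41 ≡ 82
32^82 ≡ 1
So ord_83(32) = 82.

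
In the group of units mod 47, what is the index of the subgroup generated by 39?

The order of 39 must divide φ(47) = 47 − 1 = 46 = 2 · 23.
Divisors of 46: 1, 2, 23, 46.
Test each divisor d:
39^1 ≡ 39 (mod 47)
39^2 ≡ 17 (mod 47)
39^23 ≡ 46 (mod 47)
39^46 ≡ 1 (mod 47) ✓
Thus |⟨39⟩| = ord(39) = 46.
The index is φ(47) / ord(39) = 46 / 46 = 1.

1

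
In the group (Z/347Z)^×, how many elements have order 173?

172

φ(347) = 347 − 1 = 346 = 2 · 173.
(Z/347Z)^× is cyclic (|G| = 346); a cyclic group of order m has exactly φ(d) elements of each order d | m, and none otherwise.
173 | 346, and φ(173) = 173 − 1 = 172.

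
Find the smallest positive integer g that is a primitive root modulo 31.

φ(31) = 31 − 1 = 30 = 2 · 3 · 5.
g is a primitive root iff g^(30/q) ≢ 1 (mod 31) for each prime q ∈ {2, 3, 5}.
g = 2: 2^15 ≡ 1 — hits 1, so not a primitive root.
g = 3: 3^15 ≡ 30; 3^10 ≡ 25; 3^6 ≡ 16 — none is 1, so 3 is a primitive root.
So 3 is the smallest generator of (Z/31Z)^×.

3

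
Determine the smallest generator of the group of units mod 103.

φ(103) = 103 − 1 = 102 = 2 · 3 · 17.
Test candidates g = 2, 3, … against the prime factors q ∈ {2, 3, 17} of φ(103): g is a generator iff g^(102/q) ≢ 1 for every such q.
g = 2: 2^51 ≡ 1 — hits 1, so not a primitive root.
g = 3: 3^51 ≡ 102; 3^34 ≡ 1 — hits 1, so not a primitive root.
g = 4: 4^51 ≡ 1 — hits 1, so not a primitive root.
g = 5: 5^51 ≡ 102; 5^34 ≡ 56; 5^6 ≡ 72 — none is 1, so 5 is a primitive root.
The smallest primitive root modulo 103 is 5.

5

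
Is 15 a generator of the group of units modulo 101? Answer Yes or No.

φ(101) = 101 − 1 = 100 = 2^2 · 5^2.
15 is a primitive root mod 101 iff 15^(φ(101)/q) ≢ 1 for every prime q | φ(101), i.e. q ∈ {2, 5}.
15^50 ≡ 100 (mod 101)  [q = 2: ≢ 1 ✓]
15^20 ≡ 87 (mod 101)  [q = 5: ≢ 1 ✓]
None equal 1, so ord_101(15) = 100: 15 is a primitive root.

Yes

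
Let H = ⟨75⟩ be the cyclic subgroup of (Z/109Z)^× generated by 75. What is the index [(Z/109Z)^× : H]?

The order of 75 must divide φ(109) = 109 − 1 = 108 = 2^2 · 3^3.
Divisors of 108: 1, 2, 3, 4, 6, 9, 12, 18, 27, 36, 54, 108.
Compute 75^d (mod 109) for the divisors d until we hit 1:
75^1 ≡ 75 (mod 109)
75^2 ≡ 66 (mod 109)
75^3 ≡ 45 (mod 109)
75^4 ≡ 105 (mod 109)
75^6 ≡ 63 (mod 109)
75^9 ≡ 1 (mod 109) ✓
The order of 75 is 9, so the subgroup it generates has 9 elements.
Index = |(Z/109Z)^×| / |⟨75⟩| = 108 / 9 = 12.

12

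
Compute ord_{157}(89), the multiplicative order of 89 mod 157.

39

Since 89 ∈ (Z/157Z)^×, its order divides φ(157) = 157 − 1 = 156 = 2^2 · 3 · 13.
Divisors of 156: 1, 2, 3, 4, 6, 12, 13, 26, 39, 52, 78, 156.
Test each divisor d:
89^1 ≡ 89
89^2 ≡ 71
89^3 ≡ 39
89^4 ≡ 17
89^6 ≡ 108
89^12 ≡ 46
89^13 ≡ 12
89^26 ≡ 144
89^39 ≡ 1
The smallest such exponent is 39, so the order of 89 is 39.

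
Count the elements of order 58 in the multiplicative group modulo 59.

φ(59) = 59 − 1 = 58 = 2 · 29.
(Z/59Z)^× is cyclic (|G| = 58); a cyclic group of order m has exactly φ(d) elements of each order d | m, and none otherwise.
58 = 2 · 29 divides 58, and φ(58) = 28.

28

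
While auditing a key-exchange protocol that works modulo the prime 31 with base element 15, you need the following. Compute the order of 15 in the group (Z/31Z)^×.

Since 15 ∈ (Z/31Z)^×, its order divides φ(31) = 31 − 1 = 30 = 2 · 3 · 5.
Divisors of 30: 1, 2, 3, 5, 6, 10, 15, 30.
Test each divisor d:
15^1 ≡ 15 (mod 31)
15^2 ≡ 8 (mod 31)
15^3 ≡ 27 (mod 31)
15^5 ≡ 30 (mod 31)
15^6 ≡ 16 (mod 31)
15^10 ≡ 1 (mod 31) ✓
So ord_31(15) = 10.

10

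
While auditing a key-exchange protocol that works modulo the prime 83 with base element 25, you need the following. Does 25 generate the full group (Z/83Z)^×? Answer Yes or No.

φ(83) = 83 − 1 = 82 = 2 · 41.
It suffices to check that the order of 25 is not a proper divisor of 82: compute 25^(82/q) for q ∈ {2, 41}.
25^41 ≡ 1 (mod 83)  [q = 2: ≡ 1 ✗]
25^2 ≡ 44 (mod 83)  [q = 41: ≢ 1 ✓]
25^41 ≡ 1 shows ord(25) | 41, strictly less than φ(83); not a primitive root.

No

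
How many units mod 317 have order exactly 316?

156

φ(317) = 317 − 1 = 316 = 2^2 · 79.
In a cyclic group of order 316, there are φ(d) elements of order d for each divisor d of 316, and zero for non-divisors.
316 = 2^2 · 79 divides 316, and φ(316) = 156.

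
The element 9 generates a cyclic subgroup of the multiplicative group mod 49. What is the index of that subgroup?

By Lagrange's theorem, ord_49(9) divides φ(49) = φ(7^2) = 7·(7−1) = 42 = 2 · 3 · 7.
Divisors of 42: 1, 2, 3, 6, 7, 14, 21, 42.
Check 9^d mod 49 for each divisor in increasing order:
9^1 ≡ 9 (mod 49)
9^2 ≡ 32 (mod 49)
9^3 ≡ 43 (mod 49)
9^6 ≡ 36 (mod 49)
9^7 ≡ 30 (mod 49)
9^14 ≡ 18 (mod 49)
9^21 ≡ 1 (mod 49) ✓
The order of 9 is 21, so the subgroup it generates has 21 elements.
[(Z/49Z)^× : ⟨9⟩] = 42/21 = 2.

2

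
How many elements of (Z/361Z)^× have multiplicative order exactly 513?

0

φ(361) = φ(19^2) = 19·(19−1) = 342 = 2 · 3^2 · 19.
(Z/361Z)^× is cyclic (|G| = 342); a cyclic group of order m has exactly φ(d) elements of each order d | m, and none otherwise.
Since 513 ∤ 342, the count is 0.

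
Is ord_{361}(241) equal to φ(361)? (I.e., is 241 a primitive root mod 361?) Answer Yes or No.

Yes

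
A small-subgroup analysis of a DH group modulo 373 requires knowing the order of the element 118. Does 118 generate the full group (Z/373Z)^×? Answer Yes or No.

Yes

φ(373) = 373 − 1 = 372 = 2^2 · 3 · 31.
Test 118^(372/q) mod 373 for each prime factor q of 372:
118^186 ≡ 372 (mod 373)  [q = 2: ≢ 1 ✓]
118^124 ≡ 88 (mod 373)  [q = 3: ≢ 1 ✓]
118^12 ≡ 154 (mod 373)  [q = 31: ≢ 1 ✓]
All checks pass, so 118 has order 372 and is a primitive root modulo 373.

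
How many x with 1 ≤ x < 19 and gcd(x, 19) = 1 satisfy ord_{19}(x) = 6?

2

φ(19) = 19 − 1 = 18 = 2 · 3^2.
In a cyclic group of order 18, there are φ(d) elements of order d for each divisor d of 18, and zero for non-divisors.
6 = 2 · 3 divides 18, and φ(6) = 2.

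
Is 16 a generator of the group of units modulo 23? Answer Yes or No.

φ(23) = 23 − 1 = 22 = 2 · 11.
It suffices to check that the order of 16 is not a proper divisor of 22: compute 16^(22/q) for q ∈ {2, 11}.
16^11 ≡ 1 (mod 23)  [q = 2: ≡ 1 ✗]
16^2 ≡ 3 (mod 23)  [q = 11: ≢ 1 ✓]
The check at q = 2 fails, so 16 generates a proper subgroup.

No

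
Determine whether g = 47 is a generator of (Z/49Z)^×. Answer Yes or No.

Yes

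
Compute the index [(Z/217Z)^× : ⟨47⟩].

6

ord(47) | φ(217) = φ(7·31) = (7−1)·(31−1) = 6·30 = 180 = 2^2 · 3^2 · 5.
Divisors of 180: 1, 2, 3, 4, 5, 6, 9, 10, 12, 15, 18, 20, 30, 36, 45, 60, 90, 180.
Test each divisor d:
47^1 ≡ 47
47^2 ≡ 39
47^3 ≡ 97
47^4 ≡ 2
47^5 ≡ 94
47^6 ≡ 78
47^9 ≡ 188
47^10 ≡ 156
47^12 ≡ 8
47^15 ≡ 125
47^18 ≡ 190
47^20 ≡ 32
47^30 ≡ 1
So ord_217(47) = 30, hence |⟨47⟩| = 30.
[(Z/217Z)^× : ⟨47⟩] = 180/30 = 6.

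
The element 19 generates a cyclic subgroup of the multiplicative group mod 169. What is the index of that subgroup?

13

ord(19) | φ(169) = φ(13^2) = 13·(13−1) = 156 = 2^2 · 3 · 13.
Divisors of 156: 1, 2, 3, 4, 6, 12, 13, 26, 39, 52, 78, 156.
Test each divisor d:
19^1 ≡ 19 (mod 169)
19^2 ≡ 23 (mod 169)
19^3 ≡ 99 (mod 169)
19^4 ≡ 22 (mod 169)
19^6 ≡ 168 (mod 169)
19^12 ≡ 1 (mod 169) ✓
So ord_169(19) = 12, hence |⟨19⟩| = 12.
Index = |(Z/169Z)^×| / |⟨19⟩| = 156 / 12 = 13.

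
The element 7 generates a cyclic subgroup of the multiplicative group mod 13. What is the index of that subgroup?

1

ord(7) | φ(13) = 13 − 1 = 12 = 2^2 · 3.
Divisors of 12: 1, 2, 3, 4, 6, 12.
Test each divisor d:
7^1 ≡ 7
7^2 ≡ 10
7^3 ≡ 5
7^4 ≡ 9
7^6 ≡ 12
7^12 ≡ 1
So ord_13(7) = 12, hence |⟨7⟩| = 12.
The index is φ(13) / ord(7) = 12 / 12 = 1.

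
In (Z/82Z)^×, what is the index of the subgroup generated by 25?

By Lagrange's theorem, ord_82(25) divides φ(82) = φ(2)·φ(41) = 1·40 = 40 = 2^3 · 5.
Divisors of 40: 1, 2, 4, 5, 8, 10, 20, 40.
Check 25^d mod 82 for each divisor in increasing order:
25^1 ≡ 25 (mod 82)
25^2 ≡ 51 (mod 82)
25^4 ≡ 59 (mod 82)
25^5 ≡ 81 (mod 82)
25^8 ≡ 37 (mod 82)
25^10 ≡ 1 (mod 82) ✓
The order of 25 is 10, so the subgroup it generates has 10 elements.
[(Z/82Z)^× : ⟨25⟩] = 40/10 = 4.

4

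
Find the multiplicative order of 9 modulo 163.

ord(9) | φ(163) = 163 − 1 = 162 = 2 · 3^4.
Divisors of 162: 1, 2, 3, 6, 9, 18, 27, 54, 81, 162.
Evaluate successive powers at the divisors of 162:
9^1 ≡ 9
9^2 ≡ 81
9^3 ≡ 77
9^6 ≡ 61
9^9 ≡ 133
9^18 ≡ 85
9^27 ≡ 58
9^54 ≡ 104
9^81 ≡ 1
The smallest such exponent is 81, so the order of 9 is 81.

81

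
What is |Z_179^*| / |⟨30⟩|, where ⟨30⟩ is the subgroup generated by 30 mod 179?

1

ord(30) | φ(179) = 179 − 1 = 178 = 2 · 89.
Divisors of 178: 1, 2, 89, 178.
Check 30^d mod 179 for each divisor in increasing order:
30^1 ≡ 30 (mod 179)
30^2 ≡ 5 (mod 179)
30^89 ≡ 178 (mod 179)
30^178 ≡ 1 (mod 179) ✓
The order of 30 is 178, so the subgroup it generates has 178 elements.
[(Z/179Z)^× : ⟨30⟩] = 178/178 = 1.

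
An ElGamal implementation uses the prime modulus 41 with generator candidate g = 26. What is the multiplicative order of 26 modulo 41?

Since 26 ∈ (Z/41Z)^×, its order divides φ(41) = 41 − 1 = 40 = 2^3 · 5.
Divisors of 40: 1, 2, 4, 5, 8, 10, 20, 40.
Evaluate successive powers at the divisors of 40:
26^1 ≡ 26 (mod 41)
26^2 ≡ 20 (mod 41)
26^4 ≡ 31 (mod 41)
26^5 ≡ 27 (mod 41)
26^8 ≡ 18 (mod 41)
26^10 ≡ 32 (mod 41)
26^20 ≡ 40 (mod 41)
26^40 ≡ 1 (mod 41) ✓
The smallest such exponent is 40, so the order of 26 is 40.

40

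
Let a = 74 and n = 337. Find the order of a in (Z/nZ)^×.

The order of 74 must divide φ(337) = 337 − 1 = 336 = 2^4 · 3 · 7.
Divisors of 336: 1, 2, 3, 4, 6, 7, 8, 12, 14, 16, 21, 24, 28, 42, 48, 56, 84, 112, 168, 336.
Compute 74^d (mod 337) for the divisors d until we hit 1:
74^1 ≡ 74 (mod 337)
74^2 ≡ 84 (mod 337)
74^3 ≡ 150 (mod 337)
74^4 ≡ 316 (mod 337)
74^6 ≡ 258 (mod 337)
74^7 ≡ 220 (mod 337)
74^8 ≡ 104 (mod 337)
74^12 ≡ 175 (mod 337)
74^14 ≡ 209 (mod 337)
74^16 ≡ 32 (mod 337)
74^21 ≡ 148 (mod 337)
74^24 ≡ 295 (mod 337)
74^28 ≡ 208 (mod 337)
74^42 ≡ 336 (mod 337)
74^48 ≡ 79 (mod 337)
74^56 ≡ 128 (mod 337)
74^84 ≡ 1 (mod 337) ✓
Therefore the multiplicative order of 74 modulo 337 is 84.

84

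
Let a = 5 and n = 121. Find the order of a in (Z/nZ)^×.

55

The order of 5 must divide φ(121) = φ(11^2) = 11·(11−1) = 110 = 2 · 5 · 11.
Divisors of 110: 1, 2, 5, 10, 11, 22, 55, 110.
Compute 5^d (mod 121) for the divisors d until we hit 1:
5^1 ≡ 5
5^2 ≡ 25
5^5 ≡ 100
5^10 ≡ 78
5^11 ≡ 27
5^22 ≡ 3
5^55 ≡ 1
Hence ord(5) = 55.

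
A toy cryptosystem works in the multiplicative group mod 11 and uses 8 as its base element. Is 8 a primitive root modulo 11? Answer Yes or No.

Yes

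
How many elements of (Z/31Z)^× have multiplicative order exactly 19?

0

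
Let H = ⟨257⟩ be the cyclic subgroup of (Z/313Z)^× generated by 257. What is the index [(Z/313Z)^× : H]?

3

By Lagrange's theorem, ord_313(257) divides φ(313) = 313 − 1 = 312 = 2^3 · 3 · 13.
Divisors of 312: 1, 2, 3, 4, 6, 8, 12, 13, 24, 26, 39, 52, 78, 104, 156, 312.
Test each divisor d:
257^1 ≡ 257 (mod 313)
257^2 ≡ 6 (mod 313)
257^3 ≡ 290 (mod 313)
257^4 ≡ 36 (mod 313)
257^6 ≡ 216 (mod 313)
257^8 ≡ 44 (mod 313)
257^12 ≡ 19 (mod 313)
257^13 ≡ 188 (mod 313)
257^24 ≡ 48 (mod 313)
257^26 ≡ 288 (mod 313)
257^39 ≡ 308 (mod 313)
257^52 ≡ 312 (mod 313)
257^78 ≡ 25 (mod 313)
257^104 ≡ 1 (mod 313) ✓
Thus |⟨257⟩| = ord(257) = 104.
The index is φ(313) / ord(257) = 312 / 104 = 3.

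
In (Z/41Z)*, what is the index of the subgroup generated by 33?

2

Since 33 ∈ (Z/41Z)^×, its order divides φ(41) = 41 − 1 = 40 = 2^3 · 5.
Divisors of 40: 1, 2, 4, 5, 8, 10, 20, 40.
Test each divisor d:
33^1 ≡ 33 (mod 41)
33^2 ≡ 23 (mod 41)
33^4 ≡ 37 (mod 41)
33^5 ≡ 32 (mod 41)
33^8 ≡ 16 (mod 41)
33^10 ≡ 40 (mod 41)
33^20 ≡ 1 (mod 41) ✓
Thus |⟨33⟩| = ord(33) = 20.
[(Z/41Z)^× : ⟨33⟩] = 40/20 = 2.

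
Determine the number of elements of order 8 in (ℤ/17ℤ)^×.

4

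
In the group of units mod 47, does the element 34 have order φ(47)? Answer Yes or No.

No

φ(47) = 47 − 1 = 46 = 2 · 23.
Test 34^(46/q) mod 47 for each prime factor q of 46:
34^23 ≡ 1 (mod 47)  [q = 2: ≡ 1 ✗]
34^2 ≡ 28 (mod 47)  [q = 23: ≢ 1 ✓]
34^23 ≡ 1 shows ord(34) | 23, strictly less than φ(47); not a primitive root.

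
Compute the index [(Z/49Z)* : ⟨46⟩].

2

By Lagrange's theorem, ord_49(46) divides φ(49) = φ(7^2) = 7·(7−1) = 42 = 2 · 3 · 7.
Divisors of 42: 1, 2, 3, 6, 7, 14, 21, 42.
Compute 46^d (mod 49) for the divisors d until we hit 1:
46^1 ≡ 46
46^2 ≡ 9
46^3 ≡ 22
46^6 ≡ 43
46^7 ≡ 18
46^14 ≡ 30
46^21 ≡ 1
Thus |⟨46⟩| = ord(46) = 21.
Index = |(Z/49Z)^×| / |⟨46⟩| = 42 / 21 = 2.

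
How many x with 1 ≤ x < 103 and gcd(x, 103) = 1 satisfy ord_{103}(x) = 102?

φ(103) = 103 − 1 = 102 = 2 · 3 · 17.
Since (Z/103Z)^× is cyclic of order 102, the number of elements of order d is φ(d) when d | 102 and 0 otherwise.
102 = 2 · 3 · 17 divides 102, and φ(102) = 32.

32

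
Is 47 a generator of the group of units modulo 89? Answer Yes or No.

No

φ(89) = 89 − 1 = 88 = 2^3 · 11.
It suffices to check that the order of 47 is not a proper divisor of 88: compute 47^(88/q) for q ∈ {2, 11}.
47^44 ≡ 1 (mod 89)  [q = 2: ≡ 1 ✗]
47^8 ≡ 32 (mod 89)  [q = 11: ≢ 1 ✓]
Since 47^44 ≡ 1, the order of 47 divides 44 < 88, so 47 is not a primitive root.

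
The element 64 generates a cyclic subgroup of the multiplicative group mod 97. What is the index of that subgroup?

12

The order of 64 must divide φ(97) = 97 − 1 = 96 = 2^5 · 3.
Divisors of 96: 1, 2, 3, 4, 6, 8, 12, 16, 24, 32, 48, 96.
Check 64^d mod 97 for each divisor in increasing order:
64^1 ≡ 64 (mod 97)
64^2 ≡ 22 (mod 97)
64^3 ≡ 50 (mod 97)
64^4 ≡ 96 (mod 97)
64^6 ≡ 75 (mod 97)
64^8 ≡ 1 (mod 97) ✓
Thus |⟨64⟩| = ord(64) = 8.
Index = |(Z/97Z)^×| / |⟨64⟩| = 96 / 8 = 12.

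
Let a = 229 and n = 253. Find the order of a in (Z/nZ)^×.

10

By Lagrange's theorem, ord_253(229) divides φ(253) = φ(11·23) = (11−1)·(23−1) = 10·22 = 220 = 2^2 · 5 · 11.
Divisors of 220: 1, 2, 4, 5, 10, 11, 20, 22, 44, 55, 110, 220.
Check 229^d mod 253 for each divisor in increasing order:
229^1 ≡ 229 (mod 253)
229^2 ≡ 70 (mod 253)
229^4 ≡ 93 (mod 253)
229^5 ≡ 45 (mod 253)
229^10 ≡ 1 (mod 253) ✓
So ord_253(229) = 10.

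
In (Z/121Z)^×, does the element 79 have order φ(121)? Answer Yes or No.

Yes

φ(121) = φ(11^2) = 11·(11−1) = 110 = 2 · 5 · 11.
Test 79^(110/q) mod 121 for each prime factor q of 110:
79^55 ≡ 120 (mod 121)  [q = 2: ≢ 1 ✓]
79^22 ≡ 81 (mod 121)  [q = 5: ≢ 1 ✓]
79^10 ≡ 78 (mod 121)  [q = 11: ≢ 1 ✓]
All checks pass, so 79 has order 110 and is a primitive root modulo 121.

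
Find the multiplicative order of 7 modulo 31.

15

By Lagrange's theorem, ord_31(7) divides φ(31) = 31 − 1 = 30 = 2 · 3 · 5.
Divisors of 30: 1, 2, 3, 5, 6, 10, 15, 30.
Evaluate successive powers at the divisors of 30:
7^1 ≡ 7
7^2 ≡ 18
7^3 ≡ 2
7^5 ≡ 5
7^6 ≡ 4
7^10 ≡ 25
7^15 ≡ 1
Hence ord(7) = 15.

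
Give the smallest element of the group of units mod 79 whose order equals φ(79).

φ(79) = 79 − 1 = 78 = 2 · 3 · 13.
Test candidates g = 2, 3, … against the prime factors q ∈ {2, 3, 13} of φ(79): g is a generator iff g^(78/q) ≢ 1 for every such q.
g = 2: 2^39 ≡ 1 — hits 1, so not a primitive root.
g = 3: 3^39 ≡ 78; 3^26 ≡ 23; 3^6 ≡ 18 — none is 1, so 3 is a primitive root.
Hence the least primitive root of 79 is 3.

3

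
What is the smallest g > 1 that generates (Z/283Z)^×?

3

φ(283) = 283 − 1 = 282 = 2 · 3 · 47.
g is a primitive root iff g^(282/q) ≢ 1 (mod 283) for each prime q ∈ {2, 3, 47}.
g = 2: 2^141 ≡ 282; 2^94 ≡ 1 — hits 1, so not a primitive root.
g = 3: 3^141 ≡ 282; 3^94 ≡ 238; 3^6 ≡ 163 — none is 1, so 3 is a primitive root.
The smallest primitive root modulo 283 is 3.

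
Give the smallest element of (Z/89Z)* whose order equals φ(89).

φ(89) = 89 − 1 = 88 = 2^3 · 11.
Test candidates g = 2, 3, … against the prime factors q ∈ {2, 11} of φ(89): g is a generator iff g^(88/q) ≢ 1 for every such q.
g = 2: 2^44 ≡ 1 — hits 1, so not a primitive root.
g = 3: 3^44 ≡ 88; 3^8 ≡ 64 — none is 1, so 3 is a primitive root.
Hence the least primitive root of 89 is 3.

3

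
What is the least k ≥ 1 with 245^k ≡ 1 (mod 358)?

89

The order of 245 must divide φ(358) = φ(2)·φ(179) = 1·178 = 178 = 2 · 89.
Divisors of 178: 1, 2, 89, 178.
Compute 245^d (mod 358) for the divisors d until we hit 1:
245^1 ≡ 245 (mod 358)
245^2 ≡ 239 (mod 358)
245^89 ≡ 1 (mod 358) ✓
Hence ord(245) = 89.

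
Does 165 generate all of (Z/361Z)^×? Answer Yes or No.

φ(361) = φ(19^2) = 19·(19−1) = 342 = 2 · 3^2 · 19.
An element g generates (Z/361Z)^× iff g^(342/q) ≢ 1 (mod 361) for each prime q ∈ {2, 3, 19}.
165^171 ≡ 360 (mod 361)  [q = 2: ≢ 1 ✓]
165^114 ≡ 68 (mod 361)  [q = 3: ≢ 1 ✓]
165^18 ≡ 248 (mod 361)  [q = 19: ≢ 1 ✓]
All checks pass, so 165 has order 342 and is a primitive root modulo 361.

Yes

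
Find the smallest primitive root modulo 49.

3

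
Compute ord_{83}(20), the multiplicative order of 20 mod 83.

82

ord(20) | φ(83) = 83 − 1 = 82 = 2 · 41.
Divisors of 82: 1, 2, 41, 82.
Check 20^d mod 83 for each divisor in increasing order:
20^1 ≡ 20 (mod 83)
20^2 ≡ 68 (mod 83)
20^41 ≡ 82 (mod 83)
20^82 ≡ 1 (mod 83) ✓
Hence ord(20) = 82.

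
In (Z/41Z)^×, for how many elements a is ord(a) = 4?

2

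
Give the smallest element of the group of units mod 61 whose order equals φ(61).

φ(61) = 61 − 1 = 60 = 2^2 · 3 · 5.
Test candidates g = 2, 3, … against the prime factors q ∈ {2, 3, 5} of φ(61): g is a generator iff g^(60/q) ≢ 1 for every such q.
g = 2: 2^30 ≡ 60; 2^20 ≡ 47; 2^12 ≡ 9 — none is 1, so 2 is a primitive root.
Hence the least primitive root of 61 is 2.

2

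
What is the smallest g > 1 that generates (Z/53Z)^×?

2

φ(53) = 53 − 1 = 52 = 2^2 · 13.
Test candidates g = 2, 3, … against the prime factors q ∈ {2, 13} of φ(53): g is a generator iff g^(52/q) ≢ 1 for every such q.
g = 2: 2^26 ≡ 52; 2^4 ≡ 16 — none is 1, so 2 is a primitive root.
The smallest primitive root modulo 53 is 2.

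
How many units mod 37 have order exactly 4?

2

φ(37) = 37 − 1 = 36 = 2^2 · 3^2.
Since (Z/37Z)^× is cyclic of order 36, the number of elements of order d is φ(d) when d | 36 and 0 otherwise.
4 = 2^2 divides 36, and φ(4) = 2.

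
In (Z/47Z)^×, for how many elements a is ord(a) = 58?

0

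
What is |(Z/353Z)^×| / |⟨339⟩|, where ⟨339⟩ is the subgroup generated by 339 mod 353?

1

By Lagrange's theorem, ord_353(339) divides φ(353) = 353 − 1 = 352 = 2^5 · 11.
Divisors of 352: 1, 2, 4, 8, 11, 16, 22, 32, 44, 88, 176, 352.
Check 339^d mod 353 for each divisor in increasing order:
339^1 ≡ 339
339^2 ≡ 196
339^4 ≡ 292
339^8 ≡ 191
339^11 ≡ 101
339^16 ≡ 122
339^22 ≡ 317
339^32 ≡ 58
339^44 ≡ 237
339^88 ≡ 42
339^176 ≡ 352
339^352 ≡ 1
The order of 339 is 352, so the subgroup it generates has 352 elements.
Index = |(Z/353Z)^×| / |⟨339⟩| = 352 / 352 = 1.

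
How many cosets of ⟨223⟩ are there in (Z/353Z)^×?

Since 223 ∈ (Z/353Z)^×, its order divides φ(353) = 353 − 1 = 352 = 2^5 · 11.
Divisors of 352: 1, 2, 4, 8, 11, 16, 22, 32, 44, 88, 176, 352.
Check 223^d mod 353 for each divisor in increasing order:
223^1 ≡ 223
223^2 ≡ 309
223^4 ≡ 171
223^8 ≡ 295
223^11 ≡ 60
223^16 ≡ 187
223^22 ≡ 70
223^32 ≡ 22
223^44 ≡ 311
223^88 ≡ 352
223^176 ≡ 1
Thus |⟨223⟩| = ord(223) = 176.
[(Z/353Z)^× : ⟨223⟩] = 352/176 = 2.

2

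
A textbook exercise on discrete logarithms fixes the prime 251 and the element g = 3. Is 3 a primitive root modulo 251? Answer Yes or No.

No

φ(251) = 251 − 1 = 250 = 2 · 5^3.
3 is a primitive root mod 251 iff 3^(φ(251)/q) ≢ 1 for every prime q | φ(251), i.e. q ∈ {2, 5}.
3^125 ≡ 1 (mod 251)  [q = 2: ≡ 1 ✗]
3^50 ≡ 219 (mod 251)  [q = 5: ≢ 1 ✓]
Since 3^125 ≡ 1, the order of 3 divides 125 < 250, so 3 is not a primitive root.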